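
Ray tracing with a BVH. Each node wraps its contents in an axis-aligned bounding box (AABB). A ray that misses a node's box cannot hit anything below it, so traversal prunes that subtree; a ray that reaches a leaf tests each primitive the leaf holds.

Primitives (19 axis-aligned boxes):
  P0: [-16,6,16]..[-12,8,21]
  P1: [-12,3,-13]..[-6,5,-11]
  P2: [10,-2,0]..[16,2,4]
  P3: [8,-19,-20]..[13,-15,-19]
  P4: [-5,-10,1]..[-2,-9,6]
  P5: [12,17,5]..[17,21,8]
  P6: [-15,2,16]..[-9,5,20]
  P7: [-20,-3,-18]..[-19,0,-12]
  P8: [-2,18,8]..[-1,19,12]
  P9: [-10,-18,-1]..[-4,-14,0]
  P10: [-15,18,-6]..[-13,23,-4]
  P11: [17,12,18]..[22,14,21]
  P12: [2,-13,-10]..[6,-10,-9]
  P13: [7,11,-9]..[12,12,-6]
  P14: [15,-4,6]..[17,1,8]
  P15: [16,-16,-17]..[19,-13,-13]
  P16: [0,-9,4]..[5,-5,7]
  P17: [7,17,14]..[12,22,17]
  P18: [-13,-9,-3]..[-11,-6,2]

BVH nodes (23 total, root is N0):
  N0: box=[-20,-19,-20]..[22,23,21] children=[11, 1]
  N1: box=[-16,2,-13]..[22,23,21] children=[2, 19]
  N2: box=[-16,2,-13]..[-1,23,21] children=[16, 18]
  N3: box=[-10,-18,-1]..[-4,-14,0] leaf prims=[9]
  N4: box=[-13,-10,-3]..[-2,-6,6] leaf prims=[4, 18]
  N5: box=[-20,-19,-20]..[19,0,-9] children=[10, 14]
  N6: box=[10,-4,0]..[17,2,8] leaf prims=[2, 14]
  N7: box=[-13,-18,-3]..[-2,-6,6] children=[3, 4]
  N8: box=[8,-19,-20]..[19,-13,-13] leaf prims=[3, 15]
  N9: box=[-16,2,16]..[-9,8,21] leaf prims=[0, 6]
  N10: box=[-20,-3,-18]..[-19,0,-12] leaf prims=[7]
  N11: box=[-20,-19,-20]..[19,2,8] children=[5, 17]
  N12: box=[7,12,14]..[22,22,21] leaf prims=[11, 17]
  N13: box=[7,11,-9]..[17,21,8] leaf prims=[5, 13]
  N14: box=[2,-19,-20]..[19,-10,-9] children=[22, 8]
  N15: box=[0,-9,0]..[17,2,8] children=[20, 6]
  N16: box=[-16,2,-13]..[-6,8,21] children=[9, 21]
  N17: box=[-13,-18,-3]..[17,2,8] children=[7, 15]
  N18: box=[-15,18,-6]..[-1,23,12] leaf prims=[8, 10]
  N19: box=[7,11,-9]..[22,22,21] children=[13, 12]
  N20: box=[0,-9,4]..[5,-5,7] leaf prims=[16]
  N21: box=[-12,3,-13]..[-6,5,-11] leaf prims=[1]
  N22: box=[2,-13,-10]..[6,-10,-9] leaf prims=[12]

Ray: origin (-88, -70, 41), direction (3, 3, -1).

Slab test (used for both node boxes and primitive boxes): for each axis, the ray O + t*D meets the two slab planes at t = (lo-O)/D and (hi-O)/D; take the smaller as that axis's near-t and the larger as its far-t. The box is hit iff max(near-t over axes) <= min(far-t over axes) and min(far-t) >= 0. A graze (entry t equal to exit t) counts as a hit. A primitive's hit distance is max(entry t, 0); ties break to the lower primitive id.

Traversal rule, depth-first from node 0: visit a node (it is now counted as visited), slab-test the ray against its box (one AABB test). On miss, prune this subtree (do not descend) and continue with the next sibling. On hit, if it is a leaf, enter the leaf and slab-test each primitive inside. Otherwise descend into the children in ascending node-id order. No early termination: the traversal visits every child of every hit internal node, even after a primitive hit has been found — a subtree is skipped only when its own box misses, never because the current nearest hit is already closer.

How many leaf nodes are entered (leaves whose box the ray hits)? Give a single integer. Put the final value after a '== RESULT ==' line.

Traverse from the root:
N0 x:[68/3,110/3] y:[17,31] z:[20,61] -> hit [68/3,31], descend [1, 11]
  N1 x:[24,110/3] y:[24,31] z:[20,54] -> hit [24,31], descend [2, 19]
    N2 x:[24,29] y:[24,31] z:[20,54] -> hit [24,29], descend [16, 18]
      N16 x:[24,82/3] y:[24,26] z:[20,54] -> hit [24,26], descend [9, 21]
        N9 x:[24,79/3] y:[24,26] z:[20,25] -> hit [24,25] leaf, test {P0(miss), P6@t=73/3}
        N21 x:[76/3,82/3] y:[73/3,25] z:[52,54] -> miss, prune
      N18 x:[73/3,29] y:[88/3,31] z:[29,47] -> miss, prune
    N19 x:[95/3,110/3] y:[27,92/3] z:[20,50] -> miss, prune
  N11 x:[68/3,107/3] y:[17,24] z:[33,61] -> miss, prune

Summary -> nodes [0, 1, 2, 16, 9, 21, 18, 19, 11]; box-tests=9; leaf-entries=1; first=P6

== RESULT ==
1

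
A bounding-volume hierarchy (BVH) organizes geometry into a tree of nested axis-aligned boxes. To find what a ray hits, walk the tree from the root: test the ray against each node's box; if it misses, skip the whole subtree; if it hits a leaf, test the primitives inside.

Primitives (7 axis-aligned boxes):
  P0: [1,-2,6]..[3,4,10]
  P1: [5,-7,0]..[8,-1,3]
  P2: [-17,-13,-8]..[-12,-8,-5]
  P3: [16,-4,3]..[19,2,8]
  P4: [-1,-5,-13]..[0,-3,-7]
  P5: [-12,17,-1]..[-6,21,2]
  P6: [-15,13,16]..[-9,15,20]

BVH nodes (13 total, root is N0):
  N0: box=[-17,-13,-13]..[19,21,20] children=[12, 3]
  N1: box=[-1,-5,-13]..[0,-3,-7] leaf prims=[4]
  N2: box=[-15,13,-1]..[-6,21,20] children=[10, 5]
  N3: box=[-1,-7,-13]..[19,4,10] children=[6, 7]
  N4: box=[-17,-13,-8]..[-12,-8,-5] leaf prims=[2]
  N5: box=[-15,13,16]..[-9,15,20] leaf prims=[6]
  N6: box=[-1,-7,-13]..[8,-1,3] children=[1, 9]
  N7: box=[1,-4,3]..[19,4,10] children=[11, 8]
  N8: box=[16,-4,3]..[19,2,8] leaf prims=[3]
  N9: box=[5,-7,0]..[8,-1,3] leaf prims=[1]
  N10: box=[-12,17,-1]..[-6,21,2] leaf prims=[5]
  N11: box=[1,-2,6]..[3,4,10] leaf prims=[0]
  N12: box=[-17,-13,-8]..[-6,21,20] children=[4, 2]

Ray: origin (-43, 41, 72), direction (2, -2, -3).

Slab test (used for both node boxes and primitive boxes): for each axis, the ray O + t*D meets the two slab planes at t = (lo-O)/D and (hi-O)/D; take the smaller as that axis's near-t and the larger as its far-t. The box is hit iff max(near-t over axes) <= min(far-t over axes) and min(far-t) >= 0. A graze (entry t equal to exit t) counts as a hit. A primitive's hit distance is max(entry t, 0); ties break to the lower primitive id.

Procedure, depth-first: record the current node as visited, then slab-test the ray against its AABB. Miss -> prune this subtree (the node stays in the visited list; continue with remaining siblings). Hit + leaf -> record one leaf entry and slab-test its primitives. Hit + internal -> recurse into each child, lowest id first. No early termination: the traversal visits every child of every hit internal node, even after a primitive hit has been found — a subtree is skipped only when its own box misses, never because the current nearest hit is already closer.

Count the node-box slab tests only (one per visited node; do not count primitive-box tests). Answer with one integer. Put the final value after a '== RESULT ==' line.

Traverse from the root:
N0 x:[13,31] y:[10,27] z:[52/3,85/3] -> hit [52/3,27], descend [3, 12]
  N3 x:[21,31] y:[37/2,24] z:[62/3,85/3] -> hit [21,24], descend [6, 7]
    N6 x:[21,51/2] y:[21,24] z:[23,85/3] -> hit [23,24], descend [1, 9]
      N1 x:[21,43/2] y:[22,23] z:[79/3,85/3] -> miss, prune
      N9 x:[24,51/2] y:[21,24] z:[23,24] -> hit [24,24] leaf, test {P1@t=24}
    N7 x:[22,31] y:[37/2,45/2] z:[62/3,23] -> hit [22,45/2], descend [8, 11]
      N8 x:[59/2,31] y:[39/2,45/2] z:[64/3,23] -> miss, prune
      N11 x:[22,23] y:[37/2,43/2] z:[62/3,22] -> miss, prune
  N12 x:[13,37/2] y:[10,27] z:[52/3,80/3] -> hit [52/3,37/2], descend [2, 4]
    N2 x:[14,37/2] y:[10,14] z:[52/3,73/3] -> miss, prune
    N4 x:[13,31/2] y:[49/2,27] z:[77/3,80/3] -> miss, prune

Visited [0, 3, 6, 1, 9, 7, 8, 11, 12, 2, 4]. Tests: 11 box, 1 leaf. Nearest: P1.

== RESULT ==
11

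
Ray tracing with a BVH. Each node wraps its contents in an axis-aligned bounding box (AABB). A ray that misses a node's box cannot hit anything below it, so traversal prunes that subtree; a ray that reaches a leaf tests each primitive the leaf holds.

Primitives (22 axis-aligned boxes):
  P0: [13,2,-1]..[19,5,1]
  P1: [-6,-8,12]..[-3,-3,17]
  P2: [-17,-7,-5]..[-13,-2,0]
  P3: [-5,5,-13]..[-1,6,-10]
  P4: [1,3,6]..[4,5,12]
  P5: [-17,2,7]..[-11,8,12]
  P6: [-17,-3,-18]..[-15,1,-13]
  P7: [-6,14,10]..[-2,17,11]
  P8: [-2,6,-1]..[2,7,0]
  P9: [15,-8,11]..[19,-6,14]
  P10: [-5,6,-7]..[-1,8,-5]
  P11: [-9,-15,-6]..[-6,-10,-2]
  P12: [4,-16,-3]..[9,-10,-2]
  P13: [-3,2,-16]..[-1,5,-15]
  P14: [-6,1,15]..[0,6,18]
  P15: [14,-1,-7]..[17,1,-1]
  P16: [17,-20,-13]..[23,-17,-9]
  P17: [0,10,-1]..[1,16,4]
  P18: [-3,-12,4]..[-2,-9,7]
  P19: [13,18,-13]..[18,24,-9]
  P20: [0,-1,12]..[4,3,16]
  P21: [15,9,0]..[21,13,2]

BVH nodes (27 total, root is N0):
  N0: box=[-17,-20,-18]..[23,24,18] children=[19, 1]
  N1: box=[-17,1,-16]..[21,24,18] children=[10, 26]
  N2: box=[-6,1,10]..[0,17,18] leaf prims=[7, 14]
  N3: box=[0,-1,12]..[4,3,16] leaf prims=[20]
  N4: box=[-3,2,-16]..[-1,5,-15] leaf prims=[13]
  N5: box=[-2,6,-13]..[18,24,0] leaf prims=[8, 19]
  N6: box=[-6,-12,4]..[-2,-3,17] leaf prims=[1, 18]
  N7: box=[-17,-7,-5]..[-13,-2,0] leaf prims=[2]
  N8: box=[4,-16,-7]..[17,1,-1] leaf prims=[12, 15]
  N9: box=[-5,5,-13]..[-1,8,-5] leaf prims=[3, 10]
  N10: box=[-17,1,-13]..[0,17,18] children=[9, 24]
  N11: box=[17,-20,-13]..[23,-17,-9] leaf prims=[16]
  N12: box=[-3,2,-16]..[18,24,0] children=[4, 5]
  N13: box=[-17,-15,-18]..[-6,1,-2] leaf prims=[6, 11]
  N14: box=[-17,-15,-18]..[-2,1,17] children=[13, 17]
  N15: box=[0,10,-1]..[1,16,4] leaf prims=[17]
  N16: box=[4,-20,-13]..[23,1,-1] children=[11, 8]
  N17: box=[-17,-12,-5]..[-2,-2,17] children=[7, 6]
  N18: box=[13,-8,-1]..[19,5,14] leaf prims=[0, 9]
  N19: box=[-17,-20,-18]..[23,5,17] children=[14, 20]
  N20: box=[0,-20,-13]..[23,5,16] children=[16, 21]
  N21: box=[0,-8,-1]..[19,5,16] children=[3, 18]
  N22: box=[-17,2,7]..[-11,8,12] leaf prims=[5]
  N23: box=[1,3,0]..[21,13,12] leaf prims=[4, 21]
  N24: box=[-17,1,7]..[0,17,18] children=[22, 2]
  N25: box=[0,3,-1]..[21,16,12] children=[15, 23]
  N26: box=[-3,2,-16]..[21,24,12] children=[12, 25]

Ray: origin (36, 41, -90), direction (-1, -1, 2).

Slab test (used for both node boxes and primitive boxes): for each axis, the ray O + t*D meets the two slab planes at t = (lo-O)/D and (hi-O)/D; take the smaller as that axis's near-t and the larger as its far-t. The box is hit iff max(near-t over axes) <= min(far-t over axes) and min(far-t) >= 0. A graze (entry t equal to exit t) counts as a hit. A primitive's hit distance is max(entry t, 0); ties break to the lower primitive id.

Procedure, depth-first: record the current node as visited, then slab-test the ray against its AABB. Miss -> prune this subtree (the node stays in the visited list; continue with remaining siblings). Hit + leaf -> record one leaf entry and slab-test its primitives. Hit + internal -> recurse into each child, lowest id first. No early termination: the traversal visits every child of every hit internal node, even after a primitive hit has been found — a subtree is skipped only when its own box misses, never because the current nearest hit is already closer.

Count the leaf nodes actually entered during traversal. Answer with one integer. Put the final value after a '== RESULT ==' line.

Walk:
N0 x:[13,53] y:[17,61] z:[36,54] -> hit [36,53], descend [1, 19]
  N1 x:[15,53] y:[17,40] z:[37,54] -> hit [37,40], descend [10, 26]
    N10 x:[36,53] y:[24,40] z:[77/2,54] -> hit [77/2,40], descend [9, 24]
      N9 x:[37,41] y:[33,36] z:[77/2,85/2] -> miss, prune
      N24 x:[36,53] y:[24,40] z:[97/2,54] -> miss, prune
    N26 x:[15,39] y:[17,39] z:[37,51] -> hit [37,39], descend [12, 25]
      N12 x:[18,39] y:[17,39] z:[37,45] -> hit [37,39], descend [4, 5]
        N4 x:[37,39] y:[36,39] z:[37,75/2] -> hit [37,75/2] leaf, test {P13@t=37}
        N5 x:[18,38] y:[17,35] z:[77/2,45] -> miss, prune
      N25 x:[15,36] y:[25,38] z:[89/2,51] -> miss, prune
  N19 x:[13,53] y:[36,61] z:[36,107/2] -> hit [36,53], descend [14, 20]
    N14 x:[38,53] y:[40,56] z:[36,107/2] -> hit [40,53], descend [13, 17]
      N13 x:[42,53] y:[40,56] z:[36,44] -> hit [42,44] leaf, test {P6(miss), P11(miss)}
      N17 x:[38,53] y:[43,53] z:[85/2,107/2] -> hit [43,53], descend [6, 7]
        N6 x:[38,42] y:[44,53] z:[47,107/2] -> miss, prune
        N7 x:[49,53] y:[43,48] z:[85/2,45] -> miss, prune
    N20 x:[13,36] y:[36,61] z:[77/2,53] -> miss, prune

order=[0, 1, 10, 9, 24, 26, 12, 4, 5, 25, 19, 14, 13, 17, 6, 7, 20]  |boxes|=17  |leaves|=2  hit=P13

== RESULT ==
2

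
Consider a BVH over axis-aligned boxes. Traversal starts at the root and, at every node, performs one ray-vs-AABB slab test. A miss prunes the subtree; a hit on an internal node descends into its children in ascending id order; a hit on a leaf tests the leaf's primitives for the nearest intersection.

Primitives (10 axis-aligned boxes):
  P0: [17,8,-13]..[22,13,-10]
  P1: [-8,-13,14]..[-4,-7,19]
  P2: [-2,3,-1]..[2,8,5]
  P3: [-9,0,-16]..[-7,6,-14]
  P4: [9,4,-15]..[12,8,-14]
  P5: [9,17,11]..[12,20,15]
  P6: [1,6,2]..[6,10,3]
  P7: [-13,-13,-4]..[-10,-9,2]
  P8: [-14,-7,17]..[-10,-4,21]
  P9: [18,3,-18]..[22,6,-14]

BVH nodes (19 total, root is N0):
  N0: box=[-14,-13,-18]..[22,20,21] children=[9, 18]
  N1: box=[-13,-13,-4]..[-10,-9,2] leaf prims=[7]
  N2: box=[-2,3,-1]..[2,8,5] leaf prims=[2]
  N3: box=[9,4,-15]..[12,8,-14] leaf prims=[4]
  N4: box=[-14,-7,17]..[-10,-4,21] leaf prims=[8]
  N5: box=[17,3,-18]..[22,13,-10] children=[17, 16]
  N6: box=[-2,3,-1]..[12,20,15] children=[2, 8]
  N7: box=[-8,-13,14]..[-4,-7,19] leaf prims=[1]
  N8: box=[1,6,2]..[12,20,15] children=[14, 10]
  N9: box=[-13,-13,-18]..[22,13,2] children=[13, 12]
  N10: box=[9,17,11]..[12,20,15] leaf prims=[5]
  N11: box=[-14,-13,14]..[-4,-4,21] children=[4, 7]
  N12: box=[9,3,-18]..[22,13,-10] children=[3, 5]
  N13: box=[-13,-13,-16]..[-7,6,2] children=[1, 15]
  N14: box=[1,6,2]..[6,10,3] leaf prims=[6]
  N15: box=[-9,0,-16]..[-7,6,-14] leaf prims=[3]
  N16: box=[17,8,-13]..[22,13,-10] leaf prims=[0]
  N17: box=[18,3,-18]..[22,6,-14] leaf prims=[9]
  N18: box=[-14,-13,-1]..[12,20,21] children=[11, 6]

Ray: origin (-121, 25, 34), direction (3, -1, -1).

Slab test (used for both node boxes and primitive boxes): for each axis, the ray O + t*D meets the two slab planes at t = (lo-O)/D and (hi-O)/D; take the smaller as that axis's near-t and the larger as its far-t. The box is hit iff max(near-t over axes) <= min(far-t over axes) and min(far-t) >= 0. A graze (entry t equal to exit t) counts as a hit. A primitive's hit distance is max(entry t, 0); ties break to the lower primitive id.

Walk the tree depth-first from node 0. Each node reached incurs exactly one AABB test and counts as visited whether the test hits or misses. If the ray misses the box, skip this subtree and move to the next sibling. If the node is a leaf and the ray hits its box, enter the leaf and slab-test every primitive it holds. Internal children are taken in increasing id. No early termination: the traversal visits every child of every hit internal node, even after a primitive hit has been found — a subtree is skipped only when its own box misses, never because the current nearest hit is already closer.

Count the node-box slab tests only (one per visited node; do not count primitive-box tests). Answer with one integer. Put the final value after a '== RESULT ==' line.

Trace the traversal:
N0 x:[107/3,143/3] y:[5,38] z:[13,52] -> hit [107/3,38], descend [9, 18]
  N9 x:[36,143/3] y:[12,38] z:[32,52] -> hit [36,38], descend [12, 13]
    N12 x:[130/3,143/3] y:[12,22] z:[44,52] -> miss, prune
    N13 x:[36,38] y:[19,38] z:[32,50] -> hit [36,38], descend [1, 15]
      N1 x:[36,37] y:[34,38] z:[32,38] -> hit [36,37] leaf, test {P7@t=36}
      N15 x:[112/3,38] y:[19,25] z:[48,50] -> miss, prune
  N18 x:[107/3,133/3] y:[5,38] z:[13,35] -> miss, prune

order=[0, 9, 12, 13, 1, 15, 18]  |boxes|=7  |leaves|=1  hit=P7

== RESULT ==
7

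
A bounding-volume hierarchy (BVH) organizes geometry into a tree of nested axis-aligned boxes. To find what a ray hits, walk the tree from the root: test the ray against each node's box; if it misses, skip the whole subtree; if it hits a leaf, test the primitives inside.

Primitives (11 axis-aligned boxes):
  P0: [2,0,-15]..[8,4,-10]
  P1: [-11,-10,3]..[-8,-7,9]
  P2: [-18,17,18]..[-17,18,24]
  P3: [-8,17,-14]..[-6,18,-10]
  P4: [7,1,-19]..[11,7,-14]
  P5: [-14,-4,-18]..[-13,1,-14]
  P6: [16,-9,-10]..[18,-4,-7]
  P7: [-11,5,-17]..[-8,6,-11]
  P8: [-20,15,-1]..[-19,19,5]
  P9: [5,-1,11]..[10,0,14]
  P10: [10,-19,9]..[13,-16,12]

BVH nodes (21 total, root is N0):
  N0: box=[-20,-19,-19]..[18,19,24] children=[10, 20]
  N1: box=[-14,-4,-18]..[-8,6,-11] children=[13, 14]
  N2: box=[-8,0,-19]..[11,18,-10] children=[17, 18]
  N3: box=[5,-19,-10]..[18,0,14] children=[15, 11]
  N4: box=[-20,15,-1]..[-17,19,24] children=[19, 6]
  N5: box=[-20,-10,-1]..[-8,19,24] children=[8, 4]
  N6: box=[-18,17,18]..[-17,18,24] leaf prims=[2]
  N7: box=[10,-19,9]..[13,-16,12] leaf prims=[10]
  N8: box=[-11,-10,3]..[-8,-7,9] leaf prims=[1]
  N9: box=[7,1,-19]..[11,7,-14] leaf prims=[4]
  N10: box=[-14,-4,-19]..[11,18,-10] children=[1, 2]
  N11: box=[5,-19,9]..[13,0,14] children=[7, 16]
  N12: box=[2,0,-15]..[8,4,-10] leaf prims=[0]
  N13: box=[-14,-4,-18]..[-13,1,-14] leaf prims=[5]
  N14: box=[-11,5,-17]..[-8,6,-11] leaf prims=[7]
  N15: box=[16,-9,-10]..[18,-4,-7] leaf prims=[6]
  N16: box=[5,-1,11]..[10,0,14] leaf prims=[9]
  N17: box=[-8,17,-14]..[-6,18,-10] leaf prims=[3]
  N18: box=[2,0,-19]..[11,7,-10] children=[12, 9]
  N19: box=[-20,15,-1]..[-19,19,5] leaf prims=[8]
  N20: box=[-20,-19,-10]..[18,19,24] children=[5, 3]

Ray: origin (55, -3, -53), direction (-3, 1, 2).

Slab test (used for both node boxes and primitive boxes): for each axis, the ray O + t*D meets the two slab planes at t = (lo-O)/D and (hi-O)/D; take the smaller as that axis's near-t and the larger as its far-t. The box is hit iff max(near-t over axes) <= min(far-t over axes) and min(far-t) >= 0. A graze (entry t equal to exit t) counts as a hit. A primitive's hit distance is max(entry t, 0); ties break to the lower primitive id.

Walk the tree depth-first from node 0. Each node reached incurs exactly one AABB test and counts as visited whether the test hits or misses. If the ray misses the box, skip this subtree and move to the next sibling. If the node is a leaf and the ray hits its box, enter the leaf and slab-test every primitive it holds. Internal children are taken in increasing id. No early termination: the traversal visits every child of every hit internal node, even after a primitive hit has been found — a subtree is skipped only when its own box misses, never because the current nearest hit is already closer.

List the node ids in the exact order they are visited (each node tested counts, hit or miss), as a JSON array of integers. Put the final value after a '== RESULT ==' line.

Traverse from the root:
N0 x:[37/3,25] y:[-16,22] z:[17,77/2] -> hit [17,22], descend [10, 20]
  N10 x:[44/3,23] y:[-1,21] z:[17,43/2] -> hit [17,21], descend [1, 2]
    N1 x:[21,23] y:[-1,9] z:[35/2,21] -> miss, prune
    N2 x:[44/3,21] y:[3,21] z:[17,43/2] -> hit [17,21], descend [17, 18]
      N17 x:[61/3,21] y:[20,21] z:[39/2,43/2] -> hit [61/3,21] leaf, test {P3@t=61/3}
      N18 x:[44/3,53/3] y:[3,10] z:[17,43/2] -> miss, prune
  N20 x:[37/3,25] y:[-16,22] z:[43/2,77/2] -> hit [43/2,22], descend [3, 5]
    N3 x:[37/3,50/3] y:[-16,3] z:[43/2,67/2] -> miss, prune
    N5 x:[21,25] y:[-7,22] z:[26,77/2] -> miss, prune

order=[0, 10, 1, 2, 17, 18, 20, 3, 5]  |boxes|=9  |leaves|=1  hit=P3

== RESULT ==
[0, 10, 1, 2, 17, 18, 20, 3, 5]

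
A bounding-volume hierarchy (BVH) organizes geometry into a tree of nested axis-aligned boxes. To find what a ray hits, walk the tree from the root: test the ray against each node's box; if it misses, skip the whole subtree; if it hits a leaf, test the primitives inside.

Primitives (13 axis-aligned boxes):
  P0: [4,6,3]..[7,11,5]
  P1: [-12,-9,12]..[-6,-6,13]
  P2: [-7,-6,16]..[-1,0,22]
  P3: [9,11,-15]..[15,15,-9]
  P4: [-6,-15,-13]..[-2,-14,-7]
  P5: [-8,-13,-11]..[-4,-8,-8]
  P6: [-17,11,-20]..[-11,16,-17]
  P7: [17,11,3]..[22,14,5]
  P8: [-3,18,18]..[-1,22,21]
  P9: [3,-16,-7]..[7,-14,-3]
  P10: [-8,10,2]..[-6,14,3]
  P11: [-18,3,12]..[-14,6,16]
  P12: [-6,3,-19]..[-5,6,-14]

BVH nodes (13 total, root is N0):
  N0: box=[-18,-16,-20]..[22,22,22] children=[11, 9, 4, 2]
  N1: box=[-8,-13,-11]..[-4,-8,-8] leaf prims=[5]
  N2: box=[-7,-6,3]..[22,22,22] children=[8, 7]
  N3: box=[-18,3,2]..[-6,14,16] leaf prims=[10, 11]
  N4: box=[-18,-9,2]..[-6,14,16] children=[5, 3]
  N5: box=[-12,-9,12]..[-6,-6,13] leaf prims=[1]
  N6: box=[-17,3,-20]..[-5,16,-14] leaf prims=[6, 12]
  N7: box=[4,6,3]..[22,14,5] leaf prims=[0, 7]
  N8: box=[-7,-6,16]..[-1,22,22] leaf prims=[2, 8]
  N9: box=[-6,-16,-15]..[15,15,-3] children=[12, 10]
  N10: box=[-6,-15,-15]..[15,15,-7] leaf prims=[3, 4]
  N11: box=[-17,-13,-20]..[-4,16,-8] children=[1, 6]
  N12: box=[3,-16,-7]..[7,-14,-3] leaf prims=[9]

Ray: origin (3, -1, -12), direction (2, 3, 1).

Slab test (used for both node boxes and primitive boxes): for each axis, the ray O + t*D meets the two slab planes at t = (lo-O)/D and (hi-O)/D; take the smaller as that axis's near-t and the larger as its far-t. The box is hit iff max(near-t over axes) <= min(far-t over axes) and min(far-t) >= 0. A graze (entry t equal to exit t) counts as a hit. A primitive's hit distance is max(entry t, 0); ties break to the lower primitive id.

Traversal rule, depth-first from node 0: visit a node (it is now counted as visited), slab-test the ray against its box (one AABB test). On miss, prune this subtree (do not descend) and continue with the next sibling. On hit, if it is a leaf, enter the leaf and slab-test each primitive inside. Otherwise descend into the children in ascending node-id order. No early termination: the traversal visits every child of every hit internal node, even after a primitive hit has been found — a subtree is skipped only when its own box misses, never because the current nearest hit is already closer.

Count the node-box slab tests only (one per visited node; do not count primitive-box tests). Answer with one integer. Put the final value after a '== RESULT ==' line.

Walk:
N0 x:[-21/2,19/2] y:[-5,23/3] z:[-8,34] -> hit [-5,23/3], descend [2, 4, 9, 11]
  N2 x:[-5,19/2] y:[-5/3,23/3] z:[15,34] -> miss, prune
  N4 x:[-21/2,-9/2] y:[-8/3,5] z:[14,28] -> miss, prune
  N9 x:[-9/2,6] y:[-5,16/3] z:[-3,9] -> hit [-3,16/3], descend [10, 12]
    N10 x:[-9/2,6] y:[-14/3,16/3] z:[-3,5] -> hit [-3,5] leaf, test {P3(miss), P4(miss)}
    N12 x:[0,2] y:[-5,-13/3] z:[5,9] -> miss, prune
  N11 x:[-10,-7/2] y:[-4,17/3] z:[-8,4] -> miss, prune

Summary -> nodes [0, 2, 4, 9, 10, 12, 11]; box-tests=7; leaf-entries=1; first=miss

== RESULT ==
7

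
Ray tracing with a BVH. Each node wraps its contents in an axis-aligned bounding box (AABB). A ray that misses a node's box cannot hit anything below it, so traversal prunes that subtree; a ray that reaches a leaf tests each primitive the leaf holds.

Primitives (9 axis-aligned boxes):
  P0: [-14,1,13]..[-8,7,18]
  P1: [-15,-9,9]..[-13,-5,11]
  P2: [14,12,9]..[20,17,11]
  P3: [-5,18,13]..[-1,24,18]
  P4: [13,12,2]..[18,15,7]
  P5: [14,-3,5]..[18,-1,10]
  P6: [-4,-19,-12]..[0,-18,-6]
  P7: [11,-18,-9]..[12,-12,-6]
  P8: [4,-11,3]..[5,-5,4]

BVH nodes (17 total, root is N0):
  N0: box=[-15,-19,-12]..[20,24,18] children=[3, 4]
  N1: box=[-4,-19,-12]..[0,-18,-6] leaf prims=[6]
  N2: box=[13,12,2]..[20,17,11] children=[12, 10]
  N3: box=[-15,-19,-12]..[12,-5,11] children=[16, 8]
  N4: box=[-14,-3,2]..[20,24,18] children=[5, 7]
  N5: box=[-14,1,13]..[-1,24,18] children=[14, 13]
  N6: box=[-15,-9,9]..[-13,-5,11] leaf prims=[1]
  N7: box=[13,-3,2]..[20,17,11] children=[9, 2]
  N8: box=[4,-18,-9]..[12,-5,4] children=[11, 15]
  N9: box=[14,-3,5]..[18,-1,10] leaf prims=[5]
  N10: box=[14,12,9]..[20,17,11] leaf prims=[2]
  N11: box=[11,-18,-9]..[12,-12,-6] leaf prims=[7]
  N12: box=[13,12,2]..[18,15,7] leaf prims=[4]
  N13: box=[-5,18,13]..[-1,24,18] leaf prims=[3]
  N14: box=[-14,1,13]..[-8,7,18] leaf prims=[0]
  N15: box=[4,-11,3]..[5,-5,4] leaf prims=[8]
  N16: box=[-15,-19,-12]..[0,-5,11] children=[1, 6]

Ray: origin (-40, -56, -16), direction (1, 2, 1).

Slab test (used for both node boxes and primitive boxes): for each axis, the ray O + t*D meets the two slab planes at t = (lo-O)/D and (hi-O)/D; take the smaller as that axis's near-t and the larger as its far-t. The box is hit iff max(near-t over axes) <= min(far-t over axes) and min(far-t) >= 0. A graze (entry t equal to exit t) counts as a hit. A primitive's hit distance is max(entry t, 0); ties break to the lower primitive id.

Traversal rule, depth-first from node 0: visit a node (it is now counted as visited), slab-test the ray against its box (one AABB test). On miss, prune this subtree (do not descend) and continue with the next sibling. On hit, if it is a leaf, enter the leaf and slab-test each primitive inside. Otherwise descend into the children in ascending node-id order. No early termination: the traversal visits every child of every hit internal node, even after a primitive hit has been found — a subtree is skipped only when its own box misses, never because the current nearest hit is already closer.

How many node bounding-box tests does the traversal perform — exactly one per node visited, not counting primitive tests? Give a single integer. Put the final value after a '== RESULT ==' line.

Traverse from the root:
N0 x:[25,60] y:[37/2,40] z:[4,34] -> hit [25,34], descend [3, 4]
  N3 x:[25,52] y:[37/2,51/2] z:[4,27] -> hit [25,51/2], descend [8, 16]
    N8 x:[44,52] y:[19,51/2] z:[7,20] -> miss, prune
    N16 x:[25,40] y:[37/2,51/2] z:[4,27] -> hit [25,51/2], descend [1, 6]
      N1 x:[36,40] y:[37/2,19] z:[4,10] -> miss, prune
      N6 x:[25,27] y:[47/2,51/2] z:[25,27] -> hit [25,51/2] leaf, test {P1@t=25}
  N4 x:[26,60] y:[53/2,40] z:[18,34] -> hit [53/2,34], descend [5, 7]
    N5 x:[26,39] y:[57/2,40] z:[29,34] -> hit [29,34], descend [13, 14]
      N13 x:[35,39] y:[37,40] z:[29,34] -> miss, prune
      N14 x:[26,32] y:[57/2,63/2] z:[29,34] -> hit [29,63/2] leaf, test {P0@t=29}
    N7 x:[53,60] y:[53/2,73/2] z:[18,27] -> miss, prune

Visited [0, 3, 8, 16, 1, 6, 4, 5, 13, 14, 7]. Tests: 11 box, 2 leaf. Nearest: P1.

== RESULT ==
11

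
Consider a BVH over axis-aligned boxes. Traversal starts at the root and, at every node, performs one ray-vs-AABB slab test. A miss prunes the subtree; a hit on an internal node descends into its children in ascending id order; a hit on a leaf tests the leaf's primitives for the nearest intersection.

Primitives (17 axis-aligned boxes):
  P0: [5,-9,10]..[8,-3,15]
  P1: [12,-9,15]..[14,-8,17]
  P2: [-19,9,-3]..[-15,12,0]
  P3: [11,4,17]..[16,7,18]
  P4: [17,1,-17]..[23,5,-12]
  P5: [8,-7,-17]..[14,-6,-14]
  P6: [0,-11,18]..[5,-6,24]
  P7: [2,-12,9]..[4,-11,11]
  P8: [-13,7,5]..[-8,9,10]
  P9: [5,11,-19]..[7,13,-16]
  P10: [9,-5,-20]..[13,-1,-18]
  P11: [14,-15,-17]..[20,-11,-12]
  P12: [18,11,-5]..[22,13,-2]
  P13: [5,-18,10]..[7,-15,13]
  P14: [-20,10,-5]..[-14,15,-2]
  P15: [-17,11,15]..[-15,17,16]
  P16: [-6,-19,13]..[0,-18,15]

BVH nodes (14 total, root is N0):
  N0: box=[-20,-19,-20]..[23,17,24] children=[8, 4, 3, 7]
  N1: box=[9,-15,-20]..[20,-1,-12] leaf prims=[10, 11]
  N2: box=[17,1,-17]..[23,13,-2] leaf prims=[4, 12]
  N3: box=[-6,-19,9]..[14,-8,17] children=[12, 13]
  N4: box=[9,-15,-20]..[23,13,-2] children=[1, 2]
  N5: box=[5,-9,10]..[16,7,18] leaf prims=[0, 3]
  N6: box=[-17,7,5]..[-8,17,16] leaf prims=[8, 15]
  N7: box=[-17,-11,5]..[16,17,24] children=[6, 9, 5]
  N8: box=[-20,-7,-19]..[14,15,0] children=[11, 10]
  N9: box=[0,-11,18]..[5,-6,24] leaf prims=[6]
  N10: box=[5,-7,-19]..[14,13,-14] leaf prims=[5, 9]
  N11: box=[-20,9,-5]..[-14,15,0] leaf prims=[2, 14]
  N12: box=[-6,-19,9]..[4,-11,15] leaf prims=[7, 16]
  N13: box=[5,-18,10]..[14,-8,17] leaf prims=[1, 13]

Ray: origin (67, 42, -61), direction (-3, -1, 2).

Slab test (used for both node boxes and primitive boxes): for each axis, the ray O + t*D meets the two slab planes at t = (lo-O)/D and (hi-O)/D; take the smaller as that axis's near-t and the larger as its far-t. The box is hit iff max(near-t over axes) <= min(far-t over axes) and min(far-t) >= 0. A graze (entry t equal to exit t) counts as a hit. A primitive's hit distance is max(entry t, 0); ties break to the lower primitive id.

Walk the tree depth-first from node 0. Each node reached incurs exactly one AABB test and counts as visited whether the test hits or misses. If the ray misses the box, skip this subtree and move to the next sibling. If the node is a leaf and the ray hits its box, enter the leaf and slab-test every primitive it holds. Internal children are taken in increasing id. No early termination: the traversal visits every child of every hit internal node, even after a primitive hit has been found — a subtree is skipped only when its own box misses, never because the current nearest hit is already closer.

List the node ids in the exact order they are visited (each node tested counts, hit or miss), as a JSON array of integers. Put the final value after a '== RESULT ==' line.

Trace the traversal:
N0 x:[44/3,29] y:[25,61] z:[41/2,85/2] -> hit [25,29], descend [3, 4, 7, 8]
  N3 x:[53/3,73/3] y:[50,61] z:[35,39] -> miss, prune
  N4 x:[44/3,58/3] y:[29,57] z:[41/2,59/2] -> miss, prune
  N7 x:[17,28] y:[25,53] z:[33,85/2] -> miss, prune
  N8 x:[53/3,29] y:[27,49] z:[21,61/2] -> hit [27,29], descend [10, 11]
    N10 x:[53/3,62/3] y:[29,49] z:[21,47/2] -> miss, prune
    N11 x:[27,29] y:[27,33] z:[28,61/2] -> hit [28,29] leaf, test {P2(miss), P14@t=28}

order=[0, 3, 4, 7, 8, 10, 11]  |boxes|=7  |leaves|=1  hit=P14

== RESULT ==
[0, 3, 4, 7, 8, 10, 11]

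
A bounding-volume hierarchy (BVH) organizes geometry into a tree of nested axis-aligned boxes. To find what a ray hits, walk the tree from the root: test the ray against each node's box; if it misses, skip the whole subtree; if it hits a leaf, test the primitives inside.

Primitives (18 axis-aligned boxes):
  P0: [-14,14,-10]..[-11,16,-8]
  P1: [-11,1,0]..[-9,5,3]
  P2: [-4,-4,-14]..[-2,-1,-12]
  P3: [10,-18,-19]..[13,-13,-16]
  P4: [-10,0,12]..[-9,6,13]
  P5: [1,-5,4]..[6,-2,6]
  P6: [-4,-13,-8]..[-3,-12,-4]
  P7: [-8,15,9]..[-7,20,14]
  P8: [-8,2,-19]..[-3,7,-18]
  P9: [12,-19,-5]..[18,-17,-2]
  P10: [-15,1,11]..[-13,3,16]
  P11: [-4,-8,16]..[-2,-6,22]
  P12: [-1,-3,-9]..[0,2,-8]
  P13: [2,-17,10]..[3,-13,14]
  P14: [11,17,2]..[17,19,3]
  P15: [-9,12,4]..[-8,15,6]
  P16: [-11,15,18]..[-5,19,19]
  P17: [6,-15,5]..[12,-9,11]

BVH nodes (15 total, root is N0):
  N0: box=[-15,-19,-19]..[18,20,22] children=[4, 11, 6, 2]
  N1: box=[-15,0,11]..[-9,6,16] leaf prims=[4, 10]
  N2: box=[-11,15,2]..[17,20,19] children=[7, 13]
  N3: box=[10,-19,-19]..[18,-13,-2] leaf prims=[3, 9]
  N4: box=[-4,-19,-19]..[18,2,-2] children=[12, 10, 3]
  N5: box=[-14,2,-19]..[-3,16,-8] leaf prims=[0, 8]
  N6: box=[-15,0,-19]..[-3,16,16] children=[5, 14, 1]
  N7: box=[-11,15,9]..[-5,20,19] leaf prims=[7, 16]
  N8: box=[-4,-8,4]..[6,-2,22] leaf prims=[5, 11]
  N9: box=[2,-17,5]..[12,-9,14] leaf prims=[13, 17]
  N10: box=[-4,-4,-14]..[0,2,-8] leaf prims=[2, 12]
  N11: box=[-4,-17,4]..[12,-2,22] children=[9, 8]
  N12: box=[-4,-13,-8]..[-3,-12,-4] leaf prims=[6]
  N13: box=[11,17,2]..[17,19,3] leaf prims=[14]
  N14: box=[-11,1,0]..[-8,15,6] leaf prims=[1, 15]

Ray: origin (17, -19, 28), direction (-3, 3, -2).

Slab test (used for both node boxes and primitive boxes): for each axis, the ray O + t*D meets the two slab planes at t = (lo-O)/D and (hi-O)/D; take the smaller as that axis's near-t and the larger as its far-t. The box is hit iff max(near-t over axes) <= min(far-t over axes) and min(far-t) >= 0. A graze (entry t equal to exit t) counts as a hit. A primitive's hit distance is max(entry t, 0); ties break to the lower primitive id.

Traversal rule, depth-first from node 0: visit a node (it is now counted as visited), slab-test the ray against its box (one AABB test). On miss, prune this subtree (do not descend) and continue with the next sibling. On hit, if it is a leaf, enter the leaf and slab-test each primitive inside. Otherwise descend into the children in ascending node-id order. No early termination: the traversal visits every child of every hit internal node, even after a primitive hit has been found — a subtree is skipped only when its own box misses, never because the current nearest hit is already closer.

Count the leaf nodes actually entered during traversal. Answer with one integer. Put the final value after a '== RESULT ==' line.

Trace the traversal:
N0 x:[-1/3,32/3] y:[0,13] z:[3,47/2] -> hit [3,32/3], descend [2, 4, 6, 11]
  N2 x:[0,28/3] y:[34/3,13] z:[9/2,13] -> miss, prune
  N4 x:[-1/3,7] y:[0,7] z:[15,47/2] -> miss, prune
  N6 x:[20/3,32/3] y:[19/3,35/3] z:[6,47/2] -> hit [20/3,32/3], descend [1, 5, 14]
    N1 x:[26/3,32/3] y:[19/3,25/3] z:[6,17/2] -> miss, prune
    N5 x:[20/3,31/3] y:[7,35/3] z:[18,47/2] -> miss, prune
    N14 x:[25/3,28/3] y:[20/3,34/3] z:[11,14] -> miss, prune
  N11 x:[5/3,7] y:[2/3,17/3] z:[3,12] -> hit [3,17/3], descend [8, 9]
    N8 x:[11/3,7] y:[11/3,17/3] z:[3,12] -> hit [11/3,17/3] leaf, test {P5(miss), P11(miss)}
    N9 x:[5/3,5] y:[2/3,10/3] z:[7,23/2] -> miss, prune

Visited [0, 2, 4, 6, 1, 5, 14, 11, 8, 9]. Tests: 10 box, 1 leaf. Nearest: miss.

== RESULT ==
1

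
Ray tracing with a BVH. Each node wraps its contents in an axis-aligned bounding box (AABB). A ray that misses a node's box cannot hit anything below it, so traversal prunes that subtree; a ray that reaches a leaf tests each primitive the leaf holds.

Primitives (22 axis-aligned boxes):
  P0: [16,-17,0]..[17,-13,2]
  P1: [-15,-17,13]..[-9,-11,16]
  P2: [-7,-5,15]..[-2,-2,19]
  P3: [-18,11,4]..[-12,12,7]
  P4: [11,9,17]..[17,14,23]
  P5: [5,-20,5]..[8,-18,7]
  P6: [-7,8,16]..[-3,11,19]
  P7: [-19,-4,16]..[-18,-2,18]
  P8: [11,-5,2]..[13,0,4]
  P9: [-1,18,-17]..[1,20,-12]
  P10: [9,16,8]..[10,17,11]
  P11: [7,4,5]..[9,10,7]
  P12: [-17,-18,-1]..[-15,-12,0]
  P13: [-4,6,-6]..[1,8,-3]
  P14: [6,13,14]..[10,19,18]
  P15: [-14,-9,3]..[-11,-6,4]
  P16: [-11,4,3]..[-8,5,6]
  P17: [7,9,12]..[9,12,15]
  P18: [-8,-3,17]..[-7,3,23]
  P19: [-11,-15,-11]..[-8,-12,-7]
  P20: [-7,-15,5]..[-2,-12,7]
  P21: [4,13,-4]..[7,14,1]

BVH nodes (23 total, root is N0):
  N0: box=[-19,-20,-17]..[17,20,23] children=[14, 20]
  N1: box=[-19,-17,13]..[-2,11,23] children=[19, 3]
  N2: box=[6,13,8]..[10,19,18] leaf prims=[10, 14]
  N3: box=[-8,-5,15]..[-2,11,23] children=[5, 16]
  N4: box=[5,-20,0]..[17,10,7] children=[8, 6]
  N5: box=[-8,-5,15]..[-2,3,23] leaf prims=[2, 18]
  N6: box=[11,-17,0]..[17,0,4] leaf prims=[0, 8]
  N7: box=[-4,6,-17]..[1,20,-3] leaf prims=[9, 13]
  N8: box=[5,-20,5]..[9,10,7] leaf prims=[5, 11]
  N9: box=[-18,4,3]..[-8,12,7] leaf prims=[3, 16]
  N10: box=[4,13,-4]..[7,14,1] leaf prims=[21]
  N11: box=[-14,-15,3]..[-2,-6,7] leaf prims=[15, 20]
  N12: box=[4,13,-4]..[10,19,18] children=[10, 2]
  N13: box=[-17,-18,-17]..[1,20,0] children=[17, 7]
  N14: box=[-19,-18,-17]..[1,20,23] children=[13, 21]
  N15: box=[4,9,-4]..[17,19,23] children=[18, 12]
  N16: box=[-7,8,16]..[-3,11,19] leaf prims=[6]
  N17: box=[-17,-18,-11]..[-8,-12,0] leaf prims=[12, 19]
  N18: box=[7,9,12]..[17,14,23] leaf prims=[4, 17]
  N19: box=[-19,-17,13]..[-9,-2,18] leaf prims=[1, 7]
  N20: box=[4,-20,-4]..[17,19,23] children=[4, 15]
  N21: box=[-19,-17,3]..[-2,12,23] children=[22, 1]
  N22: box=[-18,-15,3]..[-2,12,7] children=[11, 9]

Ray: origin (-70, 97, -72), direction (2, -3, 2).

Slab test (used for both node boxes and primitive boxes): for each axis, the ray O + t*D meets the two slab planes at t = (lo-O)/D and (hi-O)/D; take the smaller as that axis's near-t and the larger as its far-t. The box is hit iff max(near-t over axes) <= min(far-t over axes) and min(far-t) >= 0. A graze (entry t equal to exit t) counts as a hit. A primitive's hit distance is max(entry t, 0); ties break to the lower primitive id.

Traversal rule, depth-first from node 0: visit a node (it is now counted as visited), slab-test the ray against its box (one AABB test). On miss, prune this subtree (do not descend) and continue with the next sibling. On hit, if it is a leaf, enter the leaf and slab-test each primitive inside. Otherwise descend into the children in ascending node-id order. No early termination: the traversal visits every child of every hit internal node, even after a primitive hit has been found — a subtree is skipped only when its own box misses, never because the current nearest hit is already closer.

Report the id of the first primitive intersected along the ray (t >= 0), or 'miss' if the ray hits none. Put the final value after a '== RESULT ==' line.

Traverse from the root:
N0 x:[51/2,87/2] y:[77/3,39] z:[55/2,95/2] -> hit [55/2,39], descend [14, 20]
  N14 x:[51/2,71/2] y:[77/3,115/3] z:[55/2,95/2] -> hit [55/2,71/2], descend [13, 21]
    N13 x:[53/2,71/2] y:[77/3,115/3] z:[55/2,36] -> hit [55/2,71/2], descend [7, 17]
      N7 x:[33,71/2] y:[77/3,91/3] z:[55/2,69/2] -> miss, prune
      N17 x:[53/2,31] y:[109/3,115/3] z:[61/2,36] -> miss, prune
    N21 x:[51/2,34] y:[85/3,38] z:[75/2,95/2] -> miss, prune
  N20 x:[37,87/2] y:[26,39] z:[34,95/2] -> hit [37,39], descend [4, 15]
    N4 x:[75/2,87/2] y:[29,39] z:[36,79/2] -> hit [75/2,39], descend [6, 8]
      N6 x:[81/2,87/2] y:[97/3,38] z:[36,38] -> miss, prune
      N8 x:[75/2,79/2] y:[29,39] z:[77/2,79/2] -> hit [77/2,39] leaf, test {P5@t=77/2, P11(miss)}
    N15 x:[37,87/2] y:[26,88/3] z:[34,95/2] -> miss, prune

Summary -> nodes [0, 14, 13, 7, 17, 21, 20, 4, 6, 8, 15]; box-tests=11; leaf-entries=1; first=P5

== RESULT ==
5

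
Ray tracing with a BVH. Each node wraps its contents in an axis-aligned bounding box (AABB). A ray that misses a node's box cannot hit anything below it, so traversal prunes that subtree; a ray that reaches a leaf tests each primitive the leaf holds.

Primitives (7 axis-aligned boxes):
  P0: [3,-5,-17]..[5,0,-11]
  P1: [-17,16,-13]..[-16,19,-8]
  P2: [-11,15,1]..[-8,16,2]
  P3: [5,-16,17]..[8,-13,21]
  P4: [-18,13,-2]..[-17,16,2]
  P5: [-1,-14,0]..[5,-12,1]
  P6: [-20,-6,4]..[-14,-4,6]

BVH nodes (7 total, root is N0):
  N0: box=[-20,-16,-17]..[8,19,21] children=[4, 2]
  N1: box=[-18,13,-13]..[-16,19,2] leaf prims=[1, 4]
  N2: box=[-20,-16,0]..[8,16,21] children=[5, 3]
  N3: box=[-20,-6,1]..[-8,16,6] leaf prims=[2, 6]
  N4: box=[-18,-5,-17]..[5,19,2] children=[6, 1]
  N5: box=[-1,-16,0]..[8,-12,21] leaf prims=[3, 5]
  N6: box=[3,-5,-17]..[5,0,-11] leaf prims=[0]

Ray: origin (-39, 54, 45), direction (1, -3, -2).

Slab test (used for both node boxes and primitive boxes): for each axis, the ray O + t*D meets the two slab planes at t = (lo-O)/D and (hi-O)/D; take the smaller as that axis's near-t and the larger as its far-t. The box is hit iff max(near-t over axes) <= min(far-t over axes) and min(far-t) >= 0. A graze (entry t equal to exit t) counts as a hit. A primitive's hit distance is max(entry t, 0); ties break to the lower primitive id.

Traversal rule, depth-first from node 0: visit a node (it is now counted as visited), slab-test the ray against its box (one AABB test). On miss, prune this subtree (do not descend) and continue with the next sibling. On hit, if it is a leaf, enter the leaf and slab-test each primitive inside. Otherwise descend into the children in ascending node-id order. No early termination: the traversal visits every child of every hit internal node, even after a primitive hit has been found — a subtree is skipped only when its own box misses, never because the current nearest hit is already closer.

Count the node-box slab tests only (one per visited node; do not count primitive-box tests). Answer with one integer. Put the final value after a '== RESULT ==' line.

Trace the traversal:
N0 x:[19,47] y:[35/3,70/3] z:[12,31] -> hit [19,70/3], descend [2, 4]
  N2 x:[19,47] y:[38/3,70/3] z:[12,45/2] -> hit [19,45/2], descend [3, 5]
    N3 x:[19,31] y:[38/3,20] z:[39/2,22] -> hit [39/2,20] leaf, test {P2(miss), P6@t=39/2}
    N5 x:[38,47] y:[22,70/3] z:[12,45/2] -> miss, prune
  N4 x:[21,44] y:[35/3,59/3] z:[43/2,31] -> miss, prune

order=[0, 2, 3, 5, 4]  |boxes|=5  |leaves|=1  hit=P6

== RESULT ==
5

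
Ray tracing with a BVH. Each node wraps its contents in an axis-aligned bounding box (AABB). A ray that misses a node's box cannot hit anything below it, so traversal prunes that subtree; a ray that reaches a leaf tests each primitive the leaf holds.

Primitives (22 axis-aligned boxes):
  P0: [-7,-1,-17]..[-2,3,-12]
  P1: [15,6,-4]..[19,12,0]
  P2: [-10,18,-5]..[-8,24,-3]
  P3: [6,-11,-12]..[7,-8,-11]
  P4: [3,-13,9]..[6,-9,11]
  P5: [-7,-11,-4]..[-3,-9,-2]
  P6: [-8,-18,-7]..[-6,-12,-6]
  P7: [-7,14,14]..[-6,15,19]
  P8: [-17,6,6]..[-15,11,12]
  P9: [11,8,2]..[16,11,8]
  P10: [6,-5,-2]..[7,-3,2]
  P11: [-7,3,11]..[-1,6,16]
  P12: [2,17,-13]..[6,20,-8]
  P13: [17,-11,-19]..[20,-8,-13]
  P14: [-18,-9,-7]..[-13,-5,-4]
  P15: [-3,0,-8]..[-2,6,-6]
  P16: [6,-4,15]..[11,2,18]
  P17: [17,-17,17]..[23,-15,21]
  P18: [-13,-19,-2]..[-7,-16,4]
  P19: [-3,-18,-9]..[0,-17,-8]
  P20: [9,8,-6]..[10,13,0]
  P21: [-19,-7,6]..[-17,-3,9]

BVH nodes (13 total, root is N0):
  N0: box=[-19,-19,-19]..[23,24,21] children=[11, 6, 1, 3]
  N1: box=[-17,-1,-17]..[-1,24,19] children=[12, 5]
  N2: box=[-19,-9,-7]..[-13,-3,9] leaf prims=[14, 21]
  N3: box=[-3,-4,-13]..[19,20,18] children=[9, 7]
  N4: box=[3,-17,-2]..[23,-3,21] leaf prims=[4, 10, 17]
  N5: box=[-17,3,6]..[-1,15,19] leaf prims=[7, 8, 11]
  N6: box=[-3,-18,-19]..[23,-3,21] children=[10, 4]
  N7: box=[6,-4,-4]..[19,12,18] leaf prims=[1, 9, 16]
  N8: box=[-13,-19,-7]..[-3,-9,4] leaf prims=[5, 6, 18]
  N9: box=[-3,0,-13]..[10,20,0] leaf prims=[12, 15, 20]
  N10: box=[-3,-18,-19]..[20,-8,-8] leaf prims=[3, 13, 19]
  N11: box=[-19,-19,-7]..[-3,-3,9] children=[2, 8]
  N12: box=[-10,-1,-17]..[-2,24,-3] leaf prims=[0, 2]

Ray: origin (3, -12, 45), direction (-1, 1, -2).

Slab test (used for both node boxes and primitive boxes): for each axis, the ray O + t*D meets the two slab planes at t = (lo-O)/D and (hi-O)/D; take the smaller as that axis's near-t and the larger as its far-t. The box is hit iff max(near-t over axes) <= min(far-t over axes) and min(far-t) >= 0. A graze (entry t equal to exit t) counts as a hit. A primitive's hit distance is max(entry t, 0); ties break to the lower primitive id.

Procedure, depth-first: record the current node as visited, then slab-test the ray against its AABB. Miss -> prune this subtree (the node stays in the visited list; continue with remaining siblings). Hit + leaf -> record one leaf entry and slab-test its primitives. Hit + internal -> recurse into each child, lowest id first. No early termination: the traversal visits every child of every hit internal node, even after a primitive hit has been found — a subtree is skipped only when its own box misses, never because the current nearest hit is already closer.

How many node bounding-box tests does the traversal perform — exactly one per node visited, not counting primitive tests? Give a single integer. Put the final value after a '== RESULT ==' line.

Walk:
N0 x:[-20,22] y:[-7,36] z:[12,32] -> hit [12,22], descend [1, 3, 6, 11]
  N1 x:[4,20] y:[11,36] z:[13,31] -> hit [13,20], descend [5, 12]
    N5 x:[4,20] y:[15,27] z:[13,39/2] -> hit [15,39/2] leaf, test {P7(miss), P8@t=18, P11(miss)}
    N12 x:[5,13] y:[11,36] z:[24,31] -> miss, prune
  N3 x:[-16,6] y:[8,32] z:[27/2,29] -> miss, prune
  N6 x:[-20,6] y:[-6,9] z:[12,32] -> miss, prune
  N11 x:[6,22] y:[-7,9] z:[18,26] -> miss, prune

order=[0, 1, 5, 12, 3, 6, 11]  |boxes|=7  |leaves|=1  hit=P8

== RESULT ==
7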